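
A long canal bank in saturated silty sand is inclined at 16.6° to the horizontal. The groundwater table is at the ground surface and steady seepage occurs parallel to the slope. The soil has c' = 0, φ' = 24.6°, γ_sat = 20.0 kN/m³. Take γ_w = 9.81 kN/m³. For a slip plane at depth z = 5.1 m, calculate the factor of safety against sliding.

With seepage parallel to the slope and the water table at the surface, the effective normal stress on the slip plane uses the buoyant unit weight γ' = γ_sat − γ_w while the driving shear stress uses γ_sat:
FS = [c' + γ' z cos²β tanφ'] / [γ_sat z sinβ cosβ]
(For c' = 0 this reduces to FS = (γ'/γ_sat)·tanφ'/tanβ.)
γ' = 20.0 − 9.81 = 10.19 kN/m³
Numerator = 0.0 + 10.19·5.1·cos²16.6°·tan24.6° = 0.0 + 10.19·5.1·0.9184·0.4578 = 21.851 kPa
Denominator = 20.0·5.1·sin16.6°·cos16.6° = 20.0·5.1·0.2857·0.9583 = 27.926 kPa
FS = 21.851 / 27.926 = 0.782

FS = 0.78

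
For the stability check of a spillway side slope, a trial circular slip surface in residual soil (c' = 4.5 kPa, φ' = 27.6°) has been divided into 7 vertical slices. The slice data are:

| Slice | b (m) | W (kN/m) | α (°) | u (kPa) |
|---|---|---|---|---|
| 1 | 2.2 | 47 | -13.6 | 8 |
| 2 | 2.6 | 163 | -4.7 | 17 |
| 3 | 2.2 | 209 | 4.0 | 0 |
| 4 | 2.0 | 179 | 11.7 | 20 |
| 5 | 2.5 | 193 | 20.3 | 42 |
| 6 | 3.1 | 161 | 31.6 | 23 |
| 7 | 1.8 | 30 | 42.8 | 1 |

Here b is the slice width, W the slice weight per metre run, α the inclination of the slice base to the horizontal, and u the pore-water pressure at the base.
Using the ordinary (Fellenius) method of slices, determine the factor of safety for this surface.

Ordinary method of slices: FS = Σ[c'·Δl_i + (W_i cosα_i − u_i·Δl_i)·tanφ'] / Σ W_i sinα_i, with Δl_i = b_i / cosα_i.
Slice 1: Δl = 2.2/cos(-13.6°) = 2.263 m; N'_1 = 47·cos(-13.6°) − 8·2.263 = 27.6; c'Δl = 10.19; W sinα = -11.1
Slice 2: Δl = 2.6/cos(-4.7°) = 2.609 m; N'_2 = 163·cos(-4.7°) − 17·2.609 = 118.1; c'Δl = 11.74; W sinα = -13.4
Slice 3: Δl = 2.2/cos4.0° = 2.205 m; N'_3 = 209·cos4.0° − 0·2.205 = 208.5; c'Δl = 9.92; W sinα = 14.6
Slice 4: Δl = 2.0/cos11.7° = 2.042 m; N'_4 = 179·cos11.7° − 20·2.042 = 134.4; c'Δl = 9.19; W sinα = 36.3
Slice 5: Δl = 2.5/cos20.3° = 2.666 m; N'_5 = 193·cos20.3° − 42·2.666 = 69.1; c'Δl = 12.00; W sinα = 67.0
Slice 6: Δl = 3.1/cos31.6° = 3.640 m; N'_6 = 161·cos31.6° − 23·3.640 = 53.4; c'Δl = 16.38; W sinα = 84.4
Slice 7: Δl = 1.8/cos42.8° = 2.453 m; N'_7 = 30·cos42.8° − 1·2.453 = 19.6; c'Δl = 11.04; W sinα = 20.4
Σc'Δl = 80.5 kN/m; ΣN' = 630.6 kN/m; ΣW sinα = 198.2 kN/m
Resisting = 80.5 + 630.6·tan27.6° = 80.5 + 329.7 = 410.1 kN/m
FS = 410.1 / 198.2 = 2.070

FS = 2.07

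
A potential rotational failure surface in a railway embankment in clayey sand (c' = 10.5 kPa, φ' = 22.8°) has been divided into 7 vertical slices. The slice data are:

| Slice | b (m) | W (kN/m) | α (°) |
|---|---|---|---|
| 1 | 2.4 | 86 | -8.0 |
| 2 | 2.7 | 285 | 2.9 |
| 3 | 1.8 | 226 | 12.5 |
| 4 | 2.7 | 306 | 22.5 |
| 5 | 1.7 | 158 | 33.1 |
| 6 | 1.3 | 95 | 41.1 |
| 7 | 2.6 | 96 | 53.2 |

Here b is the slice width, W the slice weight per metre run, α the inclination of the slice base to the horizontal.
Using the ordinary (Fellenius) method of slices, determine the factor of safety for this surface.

Ordinary method of slices: FS = Σ[c'·Δl_i + (W_i cosα_i)·tanφ'] / Σ W_i sinα_i, with Δl_i = b_i / cosα_i.
Slice 1: Δl = 2.4/cos(-8.0°) = 2.424 m; N'_1 = 86·cos(-8.0°) = 85.2; c'Δl = 25.45; W sinα = -12.0
Slice 2: Δl = 2.7/cos2.9° = 2.703 m; N'_2 = 285·cos2.9° = 284.6; c'Δl = 28.39; W sinα = 14.4
Slice 3: Δl = 1.8/cos12.5° = 1.844 m; N'_3 = 226·cos12.5° = 220.6; c'Δl = 19.36; W sinα = 48.9
Slice 4: Δl = 2.7/cos22.5° = 2.922 m; N'_4 = 306·cos22.5° = 282.7; c'Δl = 30.69; W sinα = 117.1
Slice 5: Δl = 1.7/cos33.1° = 2.029 m; N'_5 = 158·cos33.1° = 132.4; c'Δl = 21.31; W sinα = 86.3
Slice 6: Δl = 1.3/cos41.1° = 1.725 m; N'_6 = 95·cos41.1° = 71.6; c'Δl = 18.11; W sinα = 62.5
Slice 7: Δl = 2.6/cos53.2° = 4.340 m; N'_7 = 96·cos53.2° = 57.5; c'Δl = 45.57; W sinα = 76.9
Σc'Δl = 188.9 kN/m; ΣN' = 1134.6 kN/m; ΣW sinα = 394.1 kN/m
Resisting = 188.9 + 1134.6·tan22.8° = 188.9 + 476.9 = 665.8 kN/m
FS = 665.8 / 394.1 = 1.690

FS = 1.69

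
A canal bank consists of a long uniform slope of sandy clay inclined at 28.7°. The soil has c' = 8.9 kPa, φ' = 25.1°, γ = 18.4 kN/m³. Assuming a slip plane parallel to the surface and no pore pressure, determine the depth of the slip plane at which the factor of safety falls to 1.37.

Setting FS = 1.37 in FS = [c' + γz cos²β tanφ'] / [γz sinβ cosβ] and solving for z:
z = c' / [γ cosβ (FS·sinβ − cosβ·tanφ')]
  = 8.9 / [18.4·cos28.7°·(1.37·sin28.7° − cos28.7°·tan25.1°)]
  = 8.9 / [18.4·0.8771·(1.37·0.4802 − 0.8771·0.4684)]
  = 8.9 / 3.9868 = 2.232 m

z = 2.23 m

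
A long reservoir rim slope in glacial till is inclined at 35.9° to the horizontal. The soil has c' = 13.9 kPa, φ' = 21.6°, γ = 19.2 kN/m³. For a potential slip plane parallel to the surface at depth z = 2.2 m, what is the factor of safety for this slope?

FS = 1.24

For an infinite slope with a slip plane parallel to the surface (no pore pressure): FS = [c' + γz cos²β tanφ'] / [γz sinβ cosβ].
γz = 19.2·2.2 = 42.24 kN/m²
Numerator = 13.9 + 42.24·cos²35.9°·tan21.6° = 13.9 + 42.24·0.6562·0.3959 = 24.874 kPa
Denominator = 42.24·sin35.9°·cos35.9° = 42.24·0.5864·0.8100 = 20.063 kPa
FS = 24.874 / 20.063 = 1.240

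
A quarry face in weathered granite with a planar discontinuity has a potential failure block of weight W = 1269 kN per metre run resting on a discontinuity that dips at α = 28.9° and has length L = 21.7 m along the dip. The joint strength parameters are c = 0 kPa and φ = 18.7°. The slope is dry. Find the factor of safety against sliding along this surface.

FS = 0.61

Resolving the block weight along and normal to the plane and applying the Mohr–Coulomb strength on the joint:
N' = W cosα = 1269·cos28.9° = 1111.0 kN/m
Driving force T = W sinα = 1269·sin28.9° = 613.3 kN/m
Resisting force R = c·L + N'·tanφ = 0·21.7 + 1111.0·tan18.7° = 0.0 + 376.0 = 376.0 kN/m
FS = R / T = 376.0 / 613.3 = 0.613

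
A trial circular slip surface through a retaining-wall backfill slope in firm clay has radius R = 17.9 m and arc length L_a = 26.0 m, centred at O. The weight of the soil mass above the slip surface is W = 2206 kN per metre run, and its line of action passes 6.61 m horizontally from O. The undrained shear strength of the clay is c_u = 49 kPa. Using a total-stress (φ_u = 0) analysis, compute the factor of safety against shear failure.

Taking moments about the centre O, the resisting moment is provided by the undrained shear strength acting along the arc:
M_R = c_u·L_a·R = 49·26.00·17.9 = 22804.6 kN·m/m
M_D = W·d = 2206·6.61 = 14581.7 kN·m/m
FS = M_R / M_D = 22804.6 / 14581.7 = 1.564

FS = 1.56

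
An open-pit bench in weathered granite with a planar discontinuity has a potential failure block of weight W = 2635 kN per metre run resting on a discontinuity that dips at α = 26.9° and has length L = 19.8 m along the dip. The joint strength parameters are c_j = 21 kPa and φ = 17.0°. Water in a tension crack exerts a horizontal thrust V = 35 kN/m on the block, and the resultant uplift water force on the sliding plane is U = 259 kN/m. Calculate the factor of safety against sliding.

FS = 0.86

Resolving the block weight along and normal to the plane and applying the Mohr–Coulomb strength on the joint:
N' = W cosα − U − V sinα = 2635·cos26.9° − 259 − 35·sin26.9° = 2075.1 kN/m
Driving force T = W sinα + V cosα = 2635·sin26.9° + 35·cos26.9° = 1223.4 kN/m
Resisting force R = c_j·L + N'·tanφ = 21·19.8 + 2075.1·tan17.0° = 415.8 + 634.4 = 1050.2 kN/m
FS = R / T = 1050.2 / 1223.4 = 0.858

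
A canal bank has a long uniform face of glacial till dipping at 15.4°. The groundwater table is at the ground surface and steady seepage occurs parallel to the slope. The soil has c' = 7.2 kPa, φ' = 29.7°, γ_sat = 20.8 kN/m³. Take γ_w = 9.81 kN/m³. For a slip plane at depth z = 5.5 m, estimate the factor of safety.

FS = 1.34

With seepage parallel to the slope and the water table at the surface, the effective normal stress on the slip plane uses the buoyant unit weight γ' = γ_sat − γ_w while the driving shear stress uses γ_sat:
FS = [c' + γ' z cos²β tanφ'] / [γ_sat z sinβ cosβ]
γ' = 20.8 − 9.81 = 10.99 kN/m³
Numerator = 7.2 + 10.99·5.5·cos²15.4°·tan29.7° = 7.2 + 10.99·5.5·0.9295·0.5704 = 39.246 kPa
Denominator = 20.8·5.5·sin15.4°·cos15.4° = 20.8·5.5·0.2656·0.9641 = 29.289 kPa
FS = 39.246 / 29.289 = 1.340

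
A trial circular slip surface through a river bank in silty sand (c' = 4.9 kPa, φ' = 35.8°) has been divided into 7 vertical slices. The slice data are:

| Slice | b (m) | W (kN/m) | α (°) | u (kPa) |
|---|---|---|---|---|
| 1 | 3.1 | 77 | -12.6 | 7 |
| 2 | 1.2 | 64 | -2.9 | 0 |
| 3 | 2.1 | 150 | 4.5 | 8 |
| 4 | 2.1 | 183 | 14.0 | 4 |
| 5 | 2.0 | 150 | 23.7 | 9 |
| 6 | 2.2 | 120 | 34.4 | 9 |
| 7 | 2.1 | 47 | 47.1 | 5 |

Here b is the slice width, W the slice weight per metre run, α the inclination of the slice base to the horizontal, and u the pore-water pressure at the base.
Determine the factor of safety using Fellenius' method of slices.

Ordinary method of slices: FS = Σ[c'·Δl_i + (W_i cosα_i − u_i·Δl_i)·tanφ'] / Σ W_i sinα_i, with Δl_i = b_i / cosα_i.
Slice 1: Δl = 3.1/cos(-12.6°) = 3.177 m; N'_1 = 77·cos(-12.6°) − 7·3.177 = 52.9; c'Δl = 15.56; W sinα = -16.8
Slice 2: Δl = 1.2/cos(-2.9°) = 1.202 m; N'_2 = 64·cos(-2.9°) − 0·1.202 = 63.9; c'Δl = 5.89; W sinα = -3.2
Slice 3: Δl = 2.1/cos4.5° = 2.106 m; N'_3 = 150·cos4.5° − 8·2.106 = 132.7; c'Δl = 10.32; W sinα = 11.8
Slice 4: Δl = 2.1/cos14.0° = 2.164 m; N'_4 = 183·cos14.0° − 4·2.164 = 168.9; c'Δl = 10.61; W sinα = 44.3
Slice 5: Δl = 2.0/cos23.7° = 2.184 m; N'_5 = 150·cos23.7° − 9·2.184 = 117.7; c'Δl = 10.70; W sinα = 60.3
Slice 6: Δl = 2.2/cos34.4° = 2.666 m; N'_6 = 120·cos34.4° − 9·2.666 = 75.0; c'Δl = 13.06; W sinα = 67.8
Slice 7: Δl = 2.1/cos47.1° = 3.085 m; N'_7 = 47·cos47.1° − 5·3.085 = 16.6; c'Δl = 15.12; W sinα = 34.4
Σc'Δl = 81.3 kN/m; ΣN' = 627.7 kN/m; ΣW sinα = 198.5 kN/m
Resisting = 81.3 + 627.7·tan35.8° = 81.3 + 452.7 = 534.0 kN/m
FS = 534.0 / 198.5 = 2.690

FS = 2.69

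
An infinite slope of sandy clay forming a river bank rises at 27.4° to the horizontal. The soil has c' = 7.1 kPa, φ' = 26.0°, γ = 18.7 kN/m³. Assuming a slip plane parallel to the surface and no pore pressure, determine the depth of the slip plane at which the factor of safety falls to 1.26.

Setting FS = 1.26 in FS = [c' + γz cos²β tanφ'] / [γz sinβ cosβ] and solving for z:
z = c' / [γ cosβ (FS·sinβ − cosβ·tanφ')]
  = 7.1 / [18.7·cos27.4°·(1.26·sin27.4° − cos27.4°·tan26.0°)]
  = 7.1 / [18.7·0.8878·(1.26·0.4602 − 0.8878·0.4877)]
  = 7.1 / 2.4378 = 2.912 m

z = 2.91 m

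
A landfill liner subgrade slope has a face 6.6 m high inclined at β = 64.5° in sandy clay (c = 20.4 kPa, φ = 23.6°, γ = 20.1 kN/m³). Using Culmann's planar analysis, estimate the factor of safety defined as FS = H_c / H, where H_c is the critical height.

FS = 2.08

H_c = (4c/γ) · sinβ cosφ / [1 − cos(β − φ)]
    = (4·20.4/20.1) · sin64.5°·cos23.6° / [1 − cos40.9°]
    = 4.060 · 0.8271 / 0.2441 = 13.75 m
FS = H_c / H = 13.75 / 6.6 = 2.084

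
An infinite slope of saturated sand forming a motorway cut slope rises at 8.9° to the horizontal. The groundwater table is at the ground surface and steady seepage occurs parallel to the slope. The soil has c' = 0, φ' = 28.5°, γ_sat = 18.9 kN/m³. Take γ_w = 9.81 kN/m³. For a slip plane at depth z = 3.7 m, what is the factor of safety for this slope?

FS = 1.67

With seepage parallel to the slope and the water table at the surface, the effective normal stress on the slip plane uses the buoyant unit weight γ' = γ_sat − γ_w while the driving shear stress uses γ_sat:
FS = [c' + γ' z cos²β tanφ'] / [γ_sat z sinβ cosβ]
(For c' = 0 this reduces to FS = (γ'/γ_sat)·tanφ'/tanβ.)
γ' = 18.9 − 9.81 = 9.09 kN/m³
Numerator = 0.0 + 9.09·3.7·cos²8.9°·tan28.5° = 0.0 + 9.09·3.7·0.9761·0.5430 = 17.824 kPa
Denominator = 18.9·3.7·sin8.9°·cos8.9° = 18.9·3.7·0.1547·0.9880 = 10.689 kPa
FS = 17.824 / 10.689 = 1.668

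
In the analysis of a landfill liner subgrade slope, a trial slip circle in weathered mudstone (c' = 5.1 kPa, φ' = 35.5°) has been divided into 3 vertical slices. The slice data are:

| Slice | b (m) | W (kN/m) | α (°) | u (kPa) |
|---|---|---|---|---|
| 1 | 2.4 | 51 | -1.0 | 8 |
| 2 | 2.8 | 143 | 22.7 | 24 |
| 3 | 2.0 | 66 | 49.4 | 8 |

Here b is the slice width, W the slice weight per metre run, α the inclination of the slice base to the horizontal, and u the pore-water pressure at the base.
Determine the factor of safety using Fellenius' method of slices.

Ordinary method of slices: FS = Σ[c'·Δl_i + (W_i cosα_i − u_i·Δl_i)·tanφ'] / Σ W_i sinα_i, with Δl_i = b_i / cosα_i.
Slice 1: Δl = 2.4/cos(-1.0°) = 2.400 m; N'_1 = 51·cos(-1.0°) − 8·2.400 = 31.8; c'Δl = 12.24; W sinα = -0.9
Slice 2: Δl = 2.8/cos22.7° = 3.035 m; N'_2 = 143·cos22.7° − 24·3.035 = 59.1; c'Δl = 15.48; W sinα = 55.2
Slice 3: Δl = 2.0/cos49.4° = 3.073 m; N'_3 = 66·cos49.4° − 8·3.073 = 18.4; c'Δl = 15.67; W sinα = 50.1
Σc'Δl = 43.4 kN/m; ΣN' = 109.2 kN/m; ΣW sinα = 104.4 kN/m
Resisting = 43.4 + 109.2·tan35.5° = 43.4 + 77.9 = 121.3 kN/m
FS = 121.3 / 104.4 = 1.162

FS = 1.16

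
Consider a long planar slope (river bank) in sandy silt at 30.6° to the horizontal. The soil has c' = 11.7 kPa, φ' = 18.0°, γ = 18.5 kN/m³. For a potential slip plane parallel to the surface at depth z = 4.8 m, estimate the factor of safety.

FS = 0.85

For an infinite slope with a slip plane parallel to the surface (no pore pressure): FS = [c' + γz cos²β tanφ'] / [γz sinβ cosβ].
γz = 18.5·4.8 = 88.80 kN/m²
Numerator = 11.7 + 88.80·cos²30.6°·tan18.0° = 11.7 + 88.80·0.7409·0.3249 = 33.076 kPa
Denominator = 88.80·sin30.6°·cos30.6° = 88.80·0.5090·0.8607 = 38.908 kPa
FS = 33.076 / 38.908 = 0.850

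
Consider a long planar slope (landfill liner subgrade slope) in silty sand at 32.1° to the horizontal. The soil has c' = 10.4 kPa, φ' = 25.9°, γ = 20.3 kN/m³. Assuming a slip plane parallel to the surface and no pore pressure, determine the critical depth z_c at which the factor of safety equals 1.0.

z_c = 5.04 m

Setting FS = 1.00 in FS = [c' + γz cos²β tanφ'] / [γz sinβ cosβ] and solving for z:
z = c' / [γ cosβ (FS·sinβ − cosβ·tanφ')]
  = 10.4 / [20.3·cos32.1°·(1.00·sin32.1° − cos32.1°·tan25.9°)]
  = 10.4 / [20.3·0.8471·(1.00·0.5314 − 0.8471·0.4856)]
  = 10.4 / 2.0646 = 5.037 m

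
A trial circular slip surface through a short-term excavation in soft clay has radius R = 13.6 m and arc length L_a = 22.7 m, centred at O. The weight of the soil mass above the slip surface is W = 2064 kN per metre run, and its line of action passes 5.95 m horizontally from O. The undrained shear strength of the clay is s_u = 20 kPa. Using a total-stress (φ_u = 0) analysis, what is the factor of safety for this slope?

Taking moments about the centre O, the resisting moment is provided by the undrained shear strength acting along the arc:
M_R = s_u·L_a·R = 20·22.70·13.6 = 6174.4 kN·m/m
M_D = W·d = 2064·5.95 = 12280.8 kN·m/m
FS = M_R / M_D = 6174.4 / 12280.8 = 0.503

FS = 0.50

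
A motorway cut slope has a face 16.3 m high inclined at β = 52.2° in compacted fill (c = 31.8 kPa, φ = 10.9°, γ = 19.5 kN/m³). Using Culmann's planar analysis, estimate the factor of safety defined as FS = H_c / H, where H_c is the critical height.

FS = 1.25

H_c = (4c/γ) · sinβ cosφ / [1 − cos(β − φ)]
    = (4·31.8/19.5) · sin52.2°·cos10.9° / [1 − cos41.3°]
    = 6.523 · 0.7759 / 0.2487 = 20.35 m
FS = H_c / H = 20.35 / 16.3 = 1.248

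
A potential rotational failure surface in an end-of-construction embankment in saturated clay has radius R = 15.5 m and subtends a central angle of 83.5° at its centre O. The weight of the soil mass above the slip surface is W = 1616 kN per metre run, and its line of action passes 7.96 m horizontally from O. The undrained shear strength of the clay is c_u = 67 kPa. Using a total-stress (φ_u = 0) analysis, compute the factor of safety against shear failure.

FS = 1.82

Taking moments about the centre O, the resisting moment is provided by the undrained shear strength acting along the arc:
Arc length L_a = R·θ = 15.5·(83.5°·π/180) = 15.5·1.4573 = 22.59 m
M_R = c_u·L_a·R = 67·22.59·15.5 = 23458.6 kN·m/m
M_D = W·d = 1616·7.96 = 12863.4 kN·m/m
FS = M_R / M_D = 23458.6 / 12863.4 = 1.824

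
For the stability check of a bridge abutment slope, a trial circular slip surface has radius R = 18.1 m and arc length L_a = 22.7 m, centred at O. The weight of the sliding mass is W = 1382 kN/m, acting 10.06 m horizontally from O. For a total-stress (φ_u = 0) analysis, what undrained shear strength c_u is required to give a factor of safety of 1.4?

FS = c_u·L_a·R / (W·d), so c_u = FS·W·d / (L_a·R).
c_u = 1.4·1382·10.06 / (22.70·18.1) = 19464.1 / 410.87 = 47.37 kPa

c_u = 47.4 kPa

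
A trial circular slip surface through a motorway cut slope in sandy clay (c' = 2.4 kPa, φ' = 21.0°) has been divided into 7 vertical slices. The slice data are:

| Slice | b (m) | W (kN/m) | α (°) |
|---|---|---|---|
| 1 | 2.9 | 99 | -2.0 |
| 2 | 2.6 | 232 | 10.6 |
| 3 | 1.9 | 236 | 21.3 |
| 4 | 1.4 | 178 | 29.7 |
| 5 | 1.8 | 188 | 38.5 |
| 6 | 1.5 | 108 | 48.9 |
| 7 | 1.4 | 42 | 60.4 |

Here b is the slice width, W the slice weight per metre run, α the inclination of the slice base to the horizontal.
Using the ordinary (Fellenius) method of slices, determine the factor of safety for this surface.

FS = 0.89

Ordinary method of slices: FS = Σ[c'·Δl_i + (W_i cosα_i)·tanφ'] / Σ W_i sinα_i, with Δl_i = b_i / cosα_i.
Slice 1: Δl = 2.9/cos(-2.0°) = 2.902 m; N'_1 = 99·cos(-2.0°) = 98.9; c'Δl = 6.96; W sinα = -3.5
Slice 2: Δl = 2.6/cos10.6° = 2.645 m; N'_2 = 232·cos10.6° = 228.0; c'Δl = 6.35; W sinα = 42.7
Slice 3: Δl = 1.9/cos21.3° = 2.039 m; N'_3 = 236·cos21.3° = 219.9; c'Δl = 4.89; W sinα = 85.7
Slice 4: Δl = 1.4/cos29.7° = 1.612 m; N'_4 = 178·cos29.7° = 154.6; c'Δl = 3.87; W sinα = 88.2
Slice 5: Δl = 1.8/cos38.5° = 2.300 m; N'_5 = 188·cos38.5° = 147.1; c'Δl = 5.52; W sinα = 117.0
Slice 6: Δl = 1.5/cos48.9° = 2.282 m; N'_6 = 108·cos48.9° = 71.0; c'Δl = 5.48; W sinα = 81.4
Slice 7: Δl = 1.4/cos60.4° = 2.834 m; N'_7 = 42·cos60.4° = 20.7; c'Δl = 6.80; W sinα = 36.5
Σc'Δl = 39.9 kN/m; ΣN' = 940.3 kN/m; ΣW sinα = 448.1 kN/m
Resisting = 39.9 + 940.3·tan21.0° = 39.9 + 361.0 = 400.8 kN/m
FS = 400.8 / 448.1 = 0.895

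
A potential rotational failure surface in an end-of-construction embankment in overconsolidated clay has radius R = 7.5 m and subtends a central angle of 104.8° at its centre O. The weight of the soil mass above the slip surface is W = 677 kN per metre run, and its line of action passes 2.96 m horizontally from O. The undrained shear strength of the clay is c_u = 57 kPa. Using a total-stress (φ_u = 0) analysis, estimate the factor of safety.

FS = 2.93

Taking moments about the centre O, the resisting moment is provided by the undrained shear strength acting along the arc:
Arc length L_a = R·θ = 7.5·(104.8°·π/180) = 7.5·1.8291 = 13.72 m
M_R = c_u·L_a·R = 57·13.72·7.5 = 5864.6 kN·m/m
M_D = W·d = 677·2.96 = 2003.9 kN·m/m
FS = M_R / M_D = 5864.6 / 2003.9 = 2.927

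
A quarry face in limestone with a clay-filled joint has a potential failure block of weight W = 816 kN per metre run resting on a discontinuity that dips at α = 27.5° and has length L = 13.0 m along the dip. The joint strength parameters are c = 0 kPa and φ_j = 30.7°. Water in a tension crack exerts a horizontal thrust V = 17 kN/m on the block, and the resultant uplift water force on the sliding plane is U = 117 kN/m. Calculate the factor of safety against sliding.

FS = 0.91

Resolving the block weight along and normal to the plane and applying the Mohr–Coulomb strength on the joint:
N' = W cosα − U − V sinα = 816·cos27.5° − 117 − 17·sin27.5° = 599.0 kN/m
Driving force T = W sinα + V cosα = 816·sin27.5° + 17·cos27.5° = 391.9 kN/m
Resisting force R = c·L + N'·tanφ_j = 0·13.0 + 599.0·tan30.7° = 0.0 + 355.6 = 355.6 kN/m
FS = R / T = 355.6 / 391.9 = 0.908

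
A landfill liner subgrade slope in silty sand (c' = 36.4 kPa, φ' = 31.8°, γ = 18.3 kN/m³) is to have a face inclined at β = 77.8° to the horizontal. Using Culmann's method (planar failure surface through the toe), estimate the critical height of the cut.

Culmann's analysis gives the critical failure plane at α_cr = (β + φ')/2 = (77.8 + 31.8)/2 = 54.8°, and the critical height
H_c = (4c'/γ) · sinβ cosφ' / [1 − cos(β − φ')]
    = (4·36.4/18.3) · sin77.8°·cos31.8° / [1 − cos(46.0°)]
    = 7.956 · 0.9774·0.8499 / [1 − 0.6947]
    = 7.956 · 0.8307 / 0.3053
    = 21.65 m

H_c = 21.65 m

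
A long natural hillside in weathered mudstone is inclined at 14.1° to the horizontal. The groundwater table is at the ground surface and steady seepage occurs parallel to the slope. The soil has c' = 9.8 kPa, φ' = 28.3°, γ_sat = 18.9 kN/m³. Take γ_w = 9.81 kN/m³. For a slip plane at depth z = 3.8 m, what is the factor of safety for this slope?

With seepage parallel to the slope and the water table at the surface, the effective normal stress on the slip plane uses the buoyant unit weight γ' = γ_sat − γ_w while the driving shear stress uses γ_sat:
FS = [c' + γ' z cos²β tanφ'] / [γ_sat z sinβ cosβ]
γ' = 18.9 − 9.81 = 9.09 kN/m³
Numerator = 9.8 + 9.09·3.8·cos²14.1°·tan28.3° = 9.8 + 9.09·3.8·0.9407·0.5384 = 27.295 kPa
Denominator = 18.9·3.8·sin14.1°·cos14.1° = 18.9·3.8·0.2436·0.9699 = 16.969 kPa
FS = 27.295 / 16.969 = 1.609

FS = 1.61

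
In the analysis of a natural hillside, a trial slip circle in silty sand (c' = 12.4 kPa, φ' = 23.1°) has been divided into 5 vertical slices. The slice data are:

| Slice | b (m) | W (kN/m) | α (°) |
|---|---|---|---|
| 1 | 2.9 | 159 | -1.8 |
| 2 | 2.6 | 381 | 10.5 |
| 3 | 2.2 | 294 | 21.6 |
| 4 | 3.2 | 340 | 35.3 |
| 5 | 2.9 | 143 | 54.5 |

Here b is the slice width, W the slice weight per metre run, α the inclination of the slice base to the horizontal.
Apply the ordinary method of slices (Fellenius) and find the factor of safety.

Ordinary method of slices: FS = Σ[c'·Δl_i + (W_i cosα_i)·tanφ'] / Σ W_i sinα_i, with Δl_i = b_i / cosα_i.
Slice 1: Δl = 2.9/cos(-1.8°) = 2.901 m; N'_1 = 159·cos(-1.8°) = 158.9; c'Δl = 35.98; W sinα = -5.0
Slice 2: Δl = 2.6/cos10.5° = 2.644 m; N'_2 = 381·cos10.5° = 374.6; c'Δl = 32.79; W sinα = 69.4
Slice 3: Δl = 2.2/cos21.6° = 2.366 m; N'_3 = 294·cos21.6° = 273.4; c'Δl = 29.34; W sinα = 108.2
Slice 4: Δl = 3.2/cos35.3° = 3.921 m; N'_4 = 340·cos35.3° = 277.5; c'Δl = 48.62; W sinα = 196.5
Slice 5: Δl = 2.9/cos54.5° = 4.994 m; N'_5 = 143·cos54.5° = 83.0; c'Δl = 61.92; W sinα = 116.4
Σc'Δl = 208.7 kN/m; ΣN' = 1167.4 kN/m; ΣW sinα = 485.6 kN/m
Resisting = 208.7 + 1167.4·tan23.1° = 208.7 + 497.9 = 706.6 kN/m
FS = 706.6 / 485.6 = 1.455

FS = 1.46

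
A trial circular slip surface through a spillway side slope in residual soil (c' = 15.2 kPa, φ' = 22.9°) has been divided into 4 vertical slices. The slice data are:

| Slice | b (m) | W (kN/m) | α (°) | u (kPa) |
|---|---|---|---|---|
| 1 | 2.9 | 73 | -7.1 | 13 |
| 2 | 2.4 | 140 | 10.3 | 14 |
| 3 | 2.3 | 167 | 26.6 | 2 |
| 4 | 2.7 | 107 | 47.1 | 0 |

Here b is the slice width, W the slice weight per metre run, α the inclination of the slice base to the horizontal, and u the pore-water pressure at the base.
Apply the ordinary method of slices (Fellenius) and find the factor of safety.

FS = 1.96

Ordinary method of slices: FS = Σ[c'·Δl_i + (W_i cosα_i − u_i·Δl_i)·tanφ'] / Σ W_i sinα_i, with Δl_i = b_i / cosα_i.
Slice 1: Δl = 2.9/cos(-7.1°) = 2.922 m; N'_1 = 73·cos(-7.1°) − 13·2.922 = 34.4; c'Δl = 44.42; W sinα = -9.0
Slice 2: Δl = 2.4/cos10.3° = 2.439 m; N'_2 = 140·cos10.3° − 14·2.439 = 103.6; c'Δl = 37.08; W sinα = 25.0
Slice 3: Δl = 2.3/cos26.6° = 2.572 m; N'_3 = 167·cos26.6° − 2·2.572 = 144.2; c'Δl = 39.10; W sinα = 74.8
Slice 4: Δl = 2.7/cos47.1° = 3.966 m; N'_4 = 107·cos47.1° − 0·3.966 = 72.8; c'Δl = 60.29; W sinα = 78.4
Σc'Δl = 180.9 kN/m; ΣN' = 355.1 kN/m; ΣW sinα = 169.2 kN/m
Resisting = 180.9 + 355.1·tan22.9° = 180.9 + 150.0 = 330.9 kN/m
FS = 330.9 / 169.2 = 1.956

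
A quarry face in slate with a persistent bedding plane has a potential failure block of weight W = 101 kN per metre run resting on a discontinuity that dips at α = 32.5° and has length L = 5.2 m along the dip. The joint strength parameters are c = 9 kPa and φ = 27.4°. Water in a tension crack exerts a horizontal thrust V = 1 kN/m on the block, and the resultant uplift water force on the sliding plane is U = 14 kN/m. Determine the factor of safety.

FS = 1.51

Resolving the block weight along and normal to the plane and applying the Mohr–Coulomb strength on the joint:
N' = W cosα − U − V sinα = 101·cos32.5° − 14 − 1·sin32.5° = 70.6 kN/m
Driving force T = W sinα + V cosα = 101·sin32.5° + 1·cos32.5° = 55.1 kN/m
Resisting force R = c·L + N'·tanφ = 9·5.2 + 70.6·tan27.4° = 46.8 + 36.6 = 83.4 kN/m
FS = R / T = 83.4 / 55.1 = 1.514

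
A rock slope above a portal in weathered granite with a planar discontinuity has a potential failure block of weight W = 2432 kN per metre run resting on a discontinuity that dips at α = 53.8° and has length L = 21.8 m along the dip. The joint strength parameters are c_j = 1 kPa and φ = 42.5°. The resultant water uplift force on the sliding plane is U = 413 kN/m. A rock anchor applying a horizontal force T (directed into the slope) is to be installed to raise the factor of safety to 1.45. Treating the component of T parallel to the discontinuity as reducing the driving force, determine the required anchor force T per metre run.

T = 1182 kN/m

Resolving forces along and normal to the sliding plane, with the horizontal anchor force T adding T·sinα to the effective normal force and T·cosα acting up the plane against the driving force:
FS = [c_jL + (W cosα − U + T sinα) tanφ] / [W sinα − T cosα]
Without the anchor: N' = 1023.4 kN/m, driving T_d = 1962.5 kN/m, resisting R = 1·21.8 + 1023.4·tan42.5° = 959.5 kN/m, FS = 0.49.
Setting FS = 1.45 and solving for T:
1.45·(1962.5 − T cos53.8°) = 959.5 + T sin53.8°·tan42.5°
T·(sin53.8°·tan42.5° + 1.45·cos53.8°) = 1.45·1962.5 − 959.5
T·(0.8070·0.9163 + 1.45·0.5906) = 2845.7 − 959.5 = 1886.1
T·1.5958 = 1886.1
T = 1181.9 kN/m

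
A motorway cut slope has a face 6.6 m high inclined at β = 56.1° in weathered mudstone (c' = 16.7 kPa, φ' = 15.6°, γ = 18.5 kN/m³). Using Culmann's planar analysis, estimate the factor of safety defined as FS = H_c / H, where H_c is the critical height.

FS = 1.83

H_c = (4c'/γ) · sinβ cosφ' / [1 − cos(β − φ')]
    = (4·16.7/18.5) · sin56.1°·cos15.6° / [1 − cos40.5°]
    = 3.611 · 0.7994 / 0.2396 = 12.05 m
FS = H_c / H = 12.05 / 6.6 = 1.825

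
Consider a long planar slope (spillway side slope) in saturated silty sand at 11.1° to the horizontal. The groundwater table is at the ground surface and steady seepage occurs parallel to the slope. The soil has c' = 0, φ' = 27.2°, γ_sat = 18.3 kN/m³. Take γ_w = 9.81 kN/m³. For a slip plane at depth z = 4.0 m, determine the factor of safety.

With seepage parallel to the slope and the water table at the surface, the effective normal stress on the slip plane uses the buoyant unit weight γ' = γ_sat − γ_w while the driving shear stress uses γ_sat:
FS = [c' + γ' z cos²β tanφ'] / [γ_sat z sinβ cosβ]
(For c' = 0 this reduces to FS = (γ'/γ_sat)·tanφ'/tanβ.)
γ' = 18.3 − 9.81 = 8.49 kN/m³
Numerator = 0.0 + 8.49·4.0·cos²11.1°·tan27.2° = 0.0 + 8.49·4.0·0.9629·0.5139 = 16.806 kPa
Denominator = 18.3·4.0·sin11.1°·cos11.1° = 18.3·4.0·0.1925·0.9813 = 13.829 kPa
FS = 16.806 / 13.829 = 1.215

FS = 1.22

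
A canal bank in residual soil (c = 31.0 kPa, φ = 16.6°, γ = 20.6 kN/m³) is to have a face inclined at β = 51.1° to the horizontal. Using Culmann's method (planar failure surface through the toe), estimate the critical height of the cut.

H_c = 25.53 m

Culmann's analysis gives the critical failure plane at α_cr = (β + φ)/2 = (51.1 + 16.6)/2 = 33.9°, and the critical height
H_c = (4c/γ) · sinβ cosφ / [1 − cos(β − φ)]
    = (4·31.0/20.6) · sin51.1°·cos16.6° / [1 − cos(34.5°)]
    = 6.019 · 0.7782·0.9583 / [1 − 0.8241]
    = 6.019 · 0.7458 / 0.1759
    = 25.53 m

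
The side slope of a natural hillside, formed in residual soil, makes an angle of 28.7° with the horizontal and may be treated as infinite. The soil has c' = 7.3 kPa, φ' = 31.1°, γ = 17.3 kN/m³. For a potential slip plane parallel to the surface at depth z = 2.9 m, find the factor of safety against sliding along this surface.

For an infinite slope with a slip plane parallel to the surface (no pore pressure): FS = [c' + γz cos²β tanφ'] / [γz sinβ cosβ].
γz = 17.3·2.9 = 50.17 kN/m²
Numerator = 7.3 + 50.17·cos²28.7°·tan31.1° = 7.3 + 50.17·0.7694·0.6032 = 30.585 kPa
Denominator = 50.17·sin28.7°·cos28.7° = 50.17·0.4802·0.8771 = 21.133 kPa
FS = 30.585 / 21.133 = 1.447

FS = 1.45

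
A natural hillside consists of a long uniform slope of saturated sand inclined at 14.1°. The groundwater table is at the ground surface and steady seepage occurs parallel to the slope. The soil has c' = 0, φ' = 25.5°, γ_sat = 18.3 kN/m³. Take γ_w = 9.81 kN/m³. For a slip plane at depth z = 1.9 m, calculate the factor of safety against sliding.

With seepage parallel to the slope and the water table at the surface, the effective normal stress on the slip plane uses the buoyant unit weight γ' = γ_sat − γ_w while the driving shear stress uses γ_sat:
FS = [c' + γ' z cos²β tanφ'] / [γ_sat z sinβ cosβ]
(For c' = 0 this reduces to FS = (γ'/γ_sat)·tanφ'/tanβ.)
γ' = 18.3 − 9.81 = 8.49 kN/m³
Numerator = 0.0 + 8.49·1.9·cos²14.1°·tan25.5° = 0.0 + 8.49·1.9·0.9407·0.4770 = 7.237 kPa
Denominator = 18.3·1.9·sin14.1°·cos14.1° = 18.3·1.9·0.2436·0.9699 = 8.215 kPa
FS = 7.237 / 8.215 = 0.881

FS = 0.88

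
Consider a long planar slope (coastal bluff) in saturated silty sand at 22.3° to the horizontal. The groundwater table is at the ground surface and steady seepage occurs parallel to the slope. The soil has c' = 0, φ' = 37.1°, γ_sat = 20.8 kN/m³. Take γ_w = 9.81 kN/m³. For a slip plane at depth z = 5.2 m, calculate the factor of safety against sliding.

With seepage parallel to the slope and the water table at the surface, the effective normal stress on the slip plane uses the buoyant unit weight γ' = γ_sat − γ_w while the driving shear stress uses γ_sat:
FS = [c' + γ' z cos²β tanφ'] / [γ_sat z sinβ cosβ]
(For c' = 0 this reduces to FS = (γ'/γ_sat)·tanφ'/tanβ.)
γ' = 20.8 − 9.81 = 10.99 kN/m³
Numerator = 0.0 + 10.99·5.2·cos²22.3°·tan37.1° = 0.0 + 10.99·5.2·0.8560·0.7563 = 36.997 kPa
Denominator = 20.8·5.2·sin22.3°·cos22.3° = 20.8·5.2·0.3795·0.9252 = 37.972 kPa
FS = 36.997 / 37.972 = 0.974

FS = 0.97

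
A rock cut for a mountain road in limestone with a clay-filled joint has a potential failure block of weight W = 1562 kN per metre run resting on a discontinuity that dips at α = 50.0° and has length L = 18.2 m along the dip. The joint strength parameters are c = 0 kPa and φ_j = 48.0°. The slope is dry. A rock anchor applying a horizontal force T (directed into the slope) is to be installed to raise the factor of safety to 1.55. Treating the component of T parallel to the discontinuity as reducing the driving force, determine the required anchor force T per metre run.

Resolving forces along and normal to the sliding plane, with the horizontal anchor force T adding T·sinα to the effective normal force and T·cosα acting up the plane against the driving force:
FS = [cL + (W cosα + T sinα) tanφ_j] / [W sinα − T cosα]
Without the anchor: N' = 1004.0 kN/m, driving T_d = 1196.6 kN/m, resisting R = 0·18.2 + 1004.0·tan48.0° = 1115.1 kN/m, FS = 0.93.
Setting FS = 1.55 and solving for T:
1.55·(1196.6 − T cos50.0°) = 1115.1 + T sin50.0°·tan48.0°
T·(sin50.0°·tan48.0° + 1.55·cos50.0°) = 1.55·1196.6 − 1115.1
T·(0.7660·1.1106 + 1.55·0.6428) = 1854.7 − 1115.1 = 739.6
T·1.8471 = 739.6
T = 400.4 kN/m

T = 400 kN/m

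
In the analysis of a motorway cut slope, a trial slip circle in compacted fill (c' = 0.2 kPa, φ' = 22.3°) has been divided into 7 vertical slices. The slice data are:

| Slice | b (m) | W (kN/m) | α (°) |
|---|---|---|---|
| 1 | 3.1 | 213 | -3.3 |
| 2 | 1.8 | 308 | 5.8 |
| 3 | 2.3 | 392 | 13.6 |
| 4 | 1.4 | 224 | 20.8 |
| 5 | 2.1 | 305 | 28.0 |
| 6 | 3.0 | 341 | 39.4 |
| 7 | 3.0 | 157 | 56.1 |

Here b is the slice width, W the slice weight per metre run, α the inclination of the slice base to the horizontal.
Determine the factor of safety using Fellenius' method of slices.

Ordinary method of slices: FS = Σ[c'·Δl_i + (W_i cosα_i)·tanφ'] / Σ W_i sinα_i, with Δl_i = b_i / cosα_i.
Slice 1: Δl = 3.1/cos(-3.3°) = 3.105 m; N'_1 = 213·cos(-3.3°) = 212.6; c'Δl = 0.62; W sinα = -12.3
Slice 2: Δl = 1.8/cos5.8° = 1.809 m; N'_2 = 308·cos5.8° = 306.4; c'Δl = 0.36; W sinα = 31.1
Slice 3: Δl = 2.3/cos13.6° = 2.366 m; N'_3 = 392·cos13.6° = 381.0; c'Δl = 0.47; W sinα = 92.2
Slice 4: Δl = 1.4/cos20.8° = 1.498 m; N'_4 = 224·cos20.8° = 209.4; c'Δl = 0.30; W sinα = 79.5
Slice 5: Δl = 2.1/cos28.0° = 2.378 m; N'_5 = 305·cos28.0° = 269.3; c'Δl = 0.48; W sinα = 143.2
Slice 6: Δl = 3.0/cos39.4° = 3.882 m; N'_6 = 341·cos39.4° = 263.5; c'Δl = 0.78; W sinα = 216.4
Slice 7: Δl = 3.0/cos56.1° = 5.379 m; N'_7 = 157·cos56.1° = 87.6; c'Δl = 1.08; W sinα = 130.3
Σc'Δl = 4.1 kN/m; ΣN' = 1729.8 kN/m; ΣW sinα = 680.5 kN/m
Resisting = 4.1 + 1729.8·tan22.3° = 4.1 + 709.5 = 713.5 kN/m
FS = 713.5 / 680.5 = 1.049

FS = 1.05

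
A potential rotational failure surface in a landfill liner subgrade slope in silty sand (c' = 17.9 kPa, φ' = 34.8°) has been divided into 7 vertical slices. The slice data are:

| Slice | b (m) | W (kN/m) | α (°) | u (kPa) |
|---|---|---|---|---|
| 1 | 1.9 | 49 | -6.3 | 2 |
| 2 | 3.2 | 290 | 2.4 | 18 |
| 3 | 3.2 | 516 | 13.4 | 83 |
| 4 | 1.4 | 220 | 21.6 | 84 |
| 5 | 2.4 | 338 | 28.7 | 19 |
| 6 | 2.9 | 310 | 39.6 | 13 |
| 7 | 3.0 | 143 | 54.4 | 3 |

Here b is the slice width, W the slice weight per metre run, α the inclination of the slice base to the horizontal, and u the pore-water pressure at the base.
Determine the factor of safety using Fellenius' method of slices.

FS = 1.67

Ordinary method of slices: FS = Σ[c'·Δl_i + (W_i cosα_i − u_i·Δl_i)·tanφ'] / Σ W_i sinα_i, with Δl_i = b_i / cosα_i.
Slice 1: Δl = 1.9/cos(-6.3°) = 1.912 m; N'_1 = 49·cos(-6.3°) − 2·1.912 = 44.9; c'Δl = 34.22; W sinα = -5.4
Slice 2: Δl = 3.2/cos2.4° = 3.203 m; N'_2 = 290·cos2.4° − 18·3.203 = 232.1; c'Δl = 57.33; W sinα = 12.1
Slice 3: Δl = 3.2/cos13.4° = 3.290 m; N'_3 = 516·cos13.4° − 83·3.290 = 228.9; c'Δl = 58.88; W sinα = 119.6
Slice 4: Δl = 1.4/cos21.6° = 1.506 m; N'_4 = 220·cos21.6° − 84·1.506 = 78.1; c'Δl = 26.95; W sinα = 81.0
Slice 5: Δl = 2.4/cos28.7° = 2.736 m; N'_5 = 338·cos28.7° − 19·2.736 = 244.5; c'Δl = 48.98; W sinα = 162.3
Slice 6: Δl = 2.9/cos39.6° = 3.764 m; N'_6 = 310·cos39.6° − 13·3.764 = 189.9; c'Δl = 67.37; W sinα = 197.6
Slice 7: Δl = 3.0/cos54.4° = 5.154 m; N'_7 = 143·cos54.4° − 3·5.154 = 67.8; c'Δl = 92.25; W sinα = 116.3
Σc'Δl = 386.0 kN/m; ΣN' = 1086.2 kN/m; ΣW sinα = 683.5 kN/m
Resisting = 386.0 + 1086.2·tan34.8° = 386.0 + 754.9 = 1140.9 kN/m
FS = 1140.9 / 683.5 = 1.669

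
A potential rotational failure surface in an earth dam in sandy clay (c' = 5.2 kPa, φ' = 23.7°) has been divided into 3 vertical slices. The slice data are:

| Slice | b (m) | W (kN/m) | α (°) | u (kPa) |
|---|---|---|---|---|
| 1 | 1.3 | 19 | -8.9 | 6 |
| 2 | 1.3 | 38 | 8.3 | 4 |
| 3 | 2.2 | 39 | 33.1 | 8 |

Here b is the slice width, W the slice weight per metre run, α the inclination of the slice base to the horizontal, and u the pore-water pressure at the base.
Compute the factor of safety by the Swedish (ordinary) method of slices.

FS = 2.16

Ordinary method of slices: FS = Σ[c'·Δl_i + (W_i cosα_i − u_i·Δl_i)·tanφ'] / Σ W_i sinα_i, with Δl_i = b_i / cosα_i.
Slice 1: Δl = 1.3/cos(-8.9°) = 1.316 m; N'_1 = 19·cos(-8.9°) − 6·1.316 = 10.9; c'Δl = 6.84; W sinα = -2.9
Slice 2: Δl = 1.3/cos8.3° = 1.314 m; N'_2 = 38·cos8.3° − 4·1.314 = 32.3; c'Δl = 6.83; W sinα = 5.5
Slice 3: Δl = 2.2/cos33.1° = 2.626 m; N'_3 = 39·cos33.1° − 8·2.626 = 11.7; c'Δl = 13.66; W sinα = 21.3
Σc'Δl = 27.3 kN/m; ΣN' = 54.9 kN/m; ΣW sinα = 23.8 kN/m
Resisting = 27.3 + 54.9·tan23.7° = 27.3 + 24.1 = 51.4 kN/m
FS = 51.4 / 23.8 = 2.157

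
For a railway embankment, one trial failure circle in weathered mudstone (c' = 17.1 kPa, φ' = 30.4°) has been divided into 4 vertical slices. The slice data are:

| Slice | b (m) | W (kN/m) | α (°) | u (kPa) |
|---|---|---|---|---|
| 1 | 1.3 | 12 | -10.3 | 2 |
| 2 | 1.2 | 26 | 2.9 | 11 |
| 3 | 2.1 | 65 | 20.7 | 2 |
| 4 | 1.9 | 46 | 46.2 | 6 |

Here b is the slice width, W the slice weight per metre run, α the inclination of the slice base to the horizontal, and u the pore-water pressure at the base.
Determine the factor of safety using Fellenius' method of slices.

Ordinary method of slices: FS = Σ[c'·Δl_i + (W_i cosα_i − u_i·Δl_i)·tanφ'] / Σ W_i sinα_i, with Δl_i = b_i / cosα_i.
Slice 1: Δl = 1.3/cos(-10.3°) = 1.321 m; N'_1 = 12·cos(-10.3°) − 2·1.321 = 9.2; c'Δl = 22.59; W sinα = -2.1
Slice 2: Δl = 1.2/cos2.9° = 1.202 m; N'_2 = 26·cos2.9° − 11·1.202 = 12.7; c'Δl = 20.55; W sinα = 1.3
Slice 3: Δl = 2.1/cos20.7° = 2.245 m; N'_3 = 65·cos20.7° − 2·2.245 = 56.3; c'Δl = 38.39; W sinα = 23.0
Slice 4: Δl = 1.9/cos46.2° = 2.745 m; N'_4 = 46·cos46.2° − 6·2.745 = 15.4; c'Δl = 46.94; W sinα = 33.2
Σc'Δl = 128.5 kN/m; ΣN' = 93.6 kN/m; ΣW sinα = 55.3 kN/m
Resisting = 128.5 + 93.6·tan30.4° = 128.5 + 54.9 = 183.4 kN/m
FS = 183.4 / 55.3 = 3.313

FS = 3.31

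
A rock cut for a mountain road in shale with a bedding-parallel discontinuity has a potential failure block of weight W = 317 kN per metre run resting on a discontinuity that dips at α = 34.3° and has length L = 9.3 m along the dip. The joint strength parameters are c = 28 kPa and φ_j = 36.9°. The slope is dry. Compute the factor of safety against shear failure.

Resolving the block weight along and normal to the plane and applying the Mohr–Coulomb strength on the joint:
N' = W cosα = 317·cos34.3° = 261.9 kN/m
Driving force T = W sinα = 317·sin34.3° = 178.6 kN/m
Resisting force R = c·L + N'·tanφ_j = 28·9.3 + 261.9·tan36.9° = 260.4 + 196.6 = 457.0 kN/m
FS = R / T = 457.0 / 178.6 = 2.558

FS = 2.56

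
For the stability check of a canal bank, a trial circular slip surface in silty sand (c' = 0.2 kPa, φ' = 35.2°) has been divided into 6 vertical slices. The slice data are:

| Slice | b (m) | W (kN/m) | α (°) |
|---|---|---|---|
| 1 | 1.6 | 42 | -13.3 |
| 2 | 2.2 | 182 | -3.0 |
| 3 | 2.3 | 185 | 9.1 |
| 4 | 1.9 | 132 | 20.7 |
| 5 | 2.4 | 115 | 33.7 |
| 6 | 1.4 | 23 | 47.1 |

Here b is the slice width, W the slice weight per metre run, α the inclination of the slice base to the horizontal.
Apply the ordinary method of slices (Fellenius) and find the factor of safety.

FS = 3.31

Ordinary method of slices: FS = Σ[c'·Δl_i + (W_i cosα_i)·tanφ'] / Σ W_i sinα_i, with Δl_i = b_i / cosα_i.
Slice 1: Δl = 1.6/cos(-13.3°) = 1.644 m; N'_1 = 42·cos(-13.3°) = 40.9; c'Δl = 0.33; W sinα = -9.7
Slice 2: Δl = 2.2/cos(-3.0°) = 2.203 m; N'_2 = 182·cos(-3.0°) = 181.8; c'Δl = 0.44; W sinα = -9.5
Slice 3: Δl = 2.3/cos9.1° = 2.329 m; N'_3 = 185·cos9.1° = 182.7; c'Δl = 0.47; W sinα = 29.3
Slice 4: Δl = 1.9/cos20.7° = 2.031 m; N'_4 = 132·cos20.7° = 123.5; c'Δl = 0.41; W sinα = 46.7
Slice 5: Δl = 2.4/cos33.7° = 2.885 m; N'_5 = 115·cos33.7° = 95.7; c'Δl = 0.58; W sinα = 63.8
Slice 6: Δl = 1.4/cos47.1° = 2.057 m; N'_6 = 23·cos47.1° = 15.7; c'Δl = 0.41; W sinα = 16.8
Σc'Δl = 2.6 kN/m; ΣN' = 640.1 kN/m; ΣW sinα = 137.4 kN/m
Resisting = 2.6 + 640.1·tan35.2° = 2.6 + 451.5 = 454.2 kN/m
FS = 454.2 / 137.4 = 3.306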